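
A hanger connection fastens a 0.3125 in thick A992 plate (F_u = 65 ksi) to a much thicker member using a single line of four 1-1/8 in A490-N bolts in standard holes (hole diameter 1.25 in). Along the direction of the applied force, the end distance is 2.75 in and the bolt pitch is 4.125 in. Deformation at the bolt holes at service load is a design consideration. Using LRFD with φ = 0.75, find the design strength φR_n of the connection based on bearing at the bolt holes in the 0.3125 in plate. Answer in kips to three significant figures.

162 kips

Per bolt r_n = 1.2 l_c t F_u ≤ 2.4 d t F_u; upper limit = 2.4 × 1.125 × 0.3125 × 65 = 54.84 kips.
Edge bolt: l_c = 2.75 − 1.25/2 = 2.125 in → 1.2 × 2.125 × 0.3125 × 65 = 51.8 → r_n = 51.8 kips.
Interior bolts: l_c = 4.125 − 1.25 = 2.875 in → 1.2 × 2.875 × 0.3125 × 65 = 70.08 → r_n = 54.84 kips.
R_n = 1 × 51.8 + 3 × 54.84 = 216.3 kips.
Design strength φR_n = 0.75 × 216.3 = 162 kips.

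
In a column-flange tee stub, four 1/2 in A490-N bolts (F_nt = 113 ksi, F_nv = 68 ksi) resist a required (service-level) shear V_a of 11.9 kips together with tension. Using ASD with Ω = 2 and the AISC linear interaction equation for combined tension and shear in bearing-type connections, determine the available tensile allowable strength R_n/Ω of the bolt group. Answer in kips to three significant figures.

37.9 kips

A_b = π·0.5²/4 = 0.1963 in²; f_rv = 11.9 / (4 × 0.1963) = 15.15 ksi.
F'_nt = 1.3 F_nt − (Ω F_nt / F_nv) f_rv = 1.3·113 − (2·113/68)·15.15 = 96.54 ksi, capped at F_nt → F'_nt = 96.54 ksi.
R_n = F'_nt · A_b · n = 96.54 × 0.1963 × 4 = 75.82 kips.
Allowable strength R_n/Ω = 75.82 / 2 = 37.9 kips.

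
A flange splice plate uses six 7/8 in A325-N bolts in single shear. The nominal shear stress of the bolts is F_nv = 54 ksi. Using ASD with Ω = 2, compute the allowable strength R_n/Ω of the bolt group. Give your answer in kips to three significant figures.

97.4 kips

A_b = π × 0.875² / 4 = 0.6013 in².
R_n = F_nv · A_b · n · n_s = 54 × 0.6013 × 6 × 1 = 194.8 kips.
Allowable strength R_n/Ω = 194.8 / 2 = 97.4 kips.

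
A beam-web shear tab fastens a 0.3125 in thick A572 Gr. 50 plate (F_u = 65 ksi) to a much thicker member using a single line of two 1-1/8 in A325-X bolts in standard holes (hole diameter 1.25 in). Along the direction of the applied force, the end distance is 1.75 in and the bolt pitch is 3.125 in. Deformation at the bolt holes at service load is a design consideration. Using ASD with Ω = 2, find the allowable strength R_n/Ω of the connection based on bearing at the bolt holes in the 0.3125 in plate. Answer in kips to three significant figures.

36.6 kips

Per bolt r_n = 1.2 l_c t F_u ≤ 2.4 d t F_u; upper limit = 2.4 × 1.125 × 0.3125 × 65 = 54.84 kips.
Edge bolt: l_c = 1.75 − 1.25/2 = 1.125 in → 1.2 × 1.125 × 0.3125 × 65 = 27.42 → r_n = 27.42 kips.
Interior bolts: l_c = 3.125 − 1.25 = 1.875 in → 1.2 × 1.875 × 0.3125 × 65 = 45.7 → r_n = 45.7 kips.
R_n = 1 × 27.42 + 1 × 45.7 = 73.12 kips.
Allowable strength R_n/Ω = 73.12 / 2 = 36.6 kips.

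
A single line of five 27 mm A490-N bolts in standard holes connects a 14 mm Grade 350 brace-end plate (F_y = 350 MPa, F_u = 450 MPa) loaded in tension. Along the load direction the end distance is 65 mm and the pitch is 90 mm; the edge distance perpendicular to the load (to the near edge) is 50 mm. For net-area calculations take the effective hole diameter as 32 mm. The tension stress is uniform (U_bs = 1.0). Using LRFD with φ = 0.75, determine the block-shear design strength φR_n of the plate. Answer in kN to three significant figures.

957 kN

Shear plane L_v = 65 + 4·90 = 425 mm; A_gv = 425 × 14 = 5950 mm².
A_nv = (425 − 4.5·32) × 14 = 3934 mm².
A_nt = (50 − 0.5·32) × 14 = 476 mm².
0.6 F_u A_nv = 1062 kN; 0.6 F_y A_gv = 1250 kN → shear rupture governs the shear term.
R_n = 1062 + 1.0 × 450 × 476 / 1000 = 1276 kN.
Design strength φR_n = 0.75 × 1276 = 957 kN.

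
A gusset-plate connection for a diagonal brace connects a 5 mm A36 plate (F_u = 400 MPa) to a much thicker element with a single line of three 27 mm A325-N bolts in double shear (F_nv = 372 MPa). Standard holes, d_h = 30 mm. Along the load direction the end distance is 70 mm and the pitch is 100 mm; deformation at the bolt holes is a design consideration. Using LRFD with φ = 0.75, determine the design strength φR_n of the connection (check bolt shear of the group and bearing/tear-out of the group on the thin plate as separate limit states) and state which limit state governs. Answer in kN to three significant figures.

292 kN (bearing governs)

Bolt shear: A_b = π·27²/4 = 572.6 mm²; R_n = 372 × 572.6 × 3 × 2 / 1000 = 1278 kN → 0.75 × 1278 = 958 kN.
Bearing (1.2 l_c t F_u ≤ 2.4 d t F_u): upper limit = 2.4·27·5·400 / 1000 = 129.6 kN.
  Edge l_c = 70 − 30/2 = 55 → r_n = 129.6 kN; interior l_c = 100 − 30 = 70 → r_n = 129.6 kN.
  R_n,bearing = 1·129.6 + 2·129.6 = 388.8 kN → 0.75 × 388.8 = 292 kN.
Bearing governs: 292 kN.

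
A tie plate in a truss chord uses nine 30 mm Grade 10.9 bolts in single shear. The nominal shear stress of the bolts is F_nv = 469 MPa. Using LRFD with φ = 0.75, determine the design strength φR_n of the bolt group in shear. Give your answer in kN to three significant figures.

2240 kN

A_b = π × 30² / 4 = 706.9 mm².
R_n = F_nv · A_b · n · n_s = 469 × 706.9 × 9 × 1 / 1000 = 2984 kN.
Design strength φR_n = 0.75 × 2984 = 2240 kN.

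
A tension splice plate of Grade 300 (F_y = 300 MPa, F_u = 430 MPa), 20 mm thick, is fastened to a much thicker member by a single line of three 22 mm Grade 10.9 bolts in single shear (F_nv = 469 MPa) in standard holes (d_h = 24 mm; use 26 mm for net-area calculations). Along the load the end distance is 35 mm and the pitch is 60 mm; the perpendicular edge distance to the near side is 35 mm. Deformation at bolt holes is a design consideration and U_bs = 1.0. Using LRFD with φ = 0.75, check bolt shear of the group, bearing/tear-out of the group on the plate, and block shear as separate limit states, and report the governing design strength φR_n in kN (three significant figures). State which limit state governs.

401 kN (bolt shear governs)

Bolt shear: A_b = π·22²/4 = 380.1 mm²; R_n = 469 × 380.1 × 3 × 1 / 1000 = 534.8 kN → 0.75 × 534.8 = 401 kN.
Bearing: edge l_c = 23, r_n = 237.4 kN; interior l_c = 36, r_n = 371.5 kN; R_n = 237.4 + 2·371.5 = 980.4 kN → 735 kN.
Block shear: A_gv = 3100, A_nv = 1800, A_nt = 440 mm²; R_n = min(0.6F_uA_nv, 0.6F_yA_gv) + U_bs·F_u·A_nt = 653.6 kN → 490 kN.
Bolt shear governs: 401 kN.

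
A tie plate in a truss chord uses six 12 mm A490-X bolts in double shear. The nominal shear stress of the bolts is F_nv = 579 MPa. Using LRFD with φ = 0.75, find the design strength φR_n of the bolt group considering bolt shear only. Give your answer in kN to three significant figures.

A_b = π × 12² / 4 = 113.1 mm².
R_n = F_nv · A_b · n · n_s = 579 × 113.1 × 6 × 2 / 1000 = 785.8 kN.
Design strength φR_n = 0.75 × 785.8 = 589 kN.

589 kN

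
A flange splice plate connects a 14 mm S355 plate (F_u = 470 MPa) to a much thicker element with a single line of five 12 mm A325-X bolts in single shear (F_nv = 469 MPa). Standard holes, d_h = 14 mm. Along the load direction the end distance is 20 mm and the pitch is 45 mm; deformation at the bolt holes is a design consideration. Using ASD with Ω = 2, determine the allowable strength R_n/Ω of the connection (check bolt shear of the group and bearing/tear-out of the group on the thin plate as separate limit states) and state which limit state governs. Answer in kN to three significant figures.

Bolt shear: A_b = π·12²/4 = 113.1 mm²; R_n = 469 × 113.1 × 5 × 1 / 1000 = 265.2 kN → 265.2 / 2 = 133 kN.
Bearing (1.2 l_c t F_u ≤ 2.4 d t F_u): upper limit = 2.4·12·14·470 / 1000 = 189.5 kN.
  Edge l_c = 20 − 14/2 = 13 → r_n = 102.6 kN; interior l_c = 45 − 14 = 31 → r_n = 189.5 kN.
  R_n,bearing = 1·102.6 + 4·189.5 = 860.7 kN → 860.7 / 2 = 430 kN.
Bolt shear governs: 133 kN.

133 kN (bolt shear governs)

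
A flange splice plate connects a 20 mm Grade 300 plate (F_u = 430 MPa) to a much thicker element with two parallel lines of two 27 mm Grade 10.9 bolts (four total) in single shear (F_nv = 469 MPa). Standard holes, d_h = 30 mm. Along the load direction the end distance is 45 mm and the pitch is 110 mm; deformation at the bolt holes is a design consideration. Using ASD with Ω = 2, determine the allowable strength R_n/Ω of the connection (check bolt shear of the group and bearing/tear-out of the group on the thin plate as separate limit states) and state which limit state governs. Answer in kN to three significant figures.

537 kN (bolt shear governs)

Bolt shear: A_b = π·27²/4 = 572.6 mm²; R_n = 469 × 572.6 × 4 × 1 / 1000 = 1074 kN → 1074 / 2 = 537 kN.
Bearing (1.2 l_c t F_u ≤ 2.4 d t F_u): upper limit = 2.4·27·20·430 / 1000 = 557.3 kN.
  Edge l_c = 45 − 30/2 = 30 → r_n = 309.6 kN; interior l_c = 110 − 30 = 80 → r_n = 557.3 kN.
  R_n,bearing = 2·309.6 + 2·557.3 = 1734 kN → 1734 / 2 = 867 kN.
Bolt shear governs: 537 kN.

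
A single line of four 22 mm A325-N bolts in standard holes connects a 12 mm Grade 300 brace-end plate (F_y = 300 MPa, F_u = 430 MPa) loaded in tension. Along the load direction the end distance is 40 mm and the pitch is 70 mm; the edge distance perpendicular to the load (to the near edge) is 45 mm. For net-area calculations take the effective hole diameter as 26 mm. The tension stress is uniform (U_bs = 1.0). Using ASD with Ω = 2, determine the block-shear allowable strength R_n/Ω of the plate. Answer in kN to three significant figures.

Shear plane L_v = 40 + 3·70 = 250 mm; A_gv = 250 × 12 = 3000 mm².
A_nv = (250 − 3.5·26) × 12 = 1908 mm².
A_nt = (45 − 0.5·26) × 12 = 384 mm².
0.6 F_u A_nv = 492.3 kN; 0.6 F_y A_gv = 540 kN → shear rupture governs the shear term.
R_n = 492.3 + 1.0 × 430 × 384 / 1000 = 657.4 kN.
Allowable strength R_n/Ω = 657.4 / 2 = 329 kN.

329 kN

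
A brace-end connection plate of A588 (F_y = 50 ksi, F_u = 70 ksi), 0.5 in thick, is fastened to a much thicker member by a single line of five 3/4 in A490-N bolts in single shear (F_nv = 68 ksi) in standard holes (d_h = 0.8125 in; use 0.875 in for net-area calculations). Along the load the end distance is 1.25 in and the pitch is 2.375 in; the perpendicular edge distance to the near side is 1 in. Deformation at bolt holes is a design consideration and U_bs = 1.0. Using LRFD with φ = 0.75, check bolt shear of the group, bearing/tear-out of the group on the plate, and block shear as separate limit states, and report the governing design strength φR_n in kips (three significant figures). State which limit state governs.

113 kips (bolt shear governs)

Bolt shear: A_b = π·0.75²/4 = 0.4418 in²; R_n = 68 × 0.4418 × 5 × 1 = 150.2 kips → 0.75 × 150.2 = 113 kips.
Bearing: edge l_c = 0.8438, r_n = 35.44 kips; interior l_c = 1.562, r_n = 63 kips; R_n = 35.44 + 4·63 = 287.4 kips → 216 kips.
Block shear: A_gv = 5.375, A_nv = 3.406, A_nt = 0.2812 in²; R_n = min(0.6F_uA_nv, 0.6F_yA_gv) + U_bs·F_u·A_nt = 162.8 kips → 122 kips.
Bolt shear governs: 113 kips.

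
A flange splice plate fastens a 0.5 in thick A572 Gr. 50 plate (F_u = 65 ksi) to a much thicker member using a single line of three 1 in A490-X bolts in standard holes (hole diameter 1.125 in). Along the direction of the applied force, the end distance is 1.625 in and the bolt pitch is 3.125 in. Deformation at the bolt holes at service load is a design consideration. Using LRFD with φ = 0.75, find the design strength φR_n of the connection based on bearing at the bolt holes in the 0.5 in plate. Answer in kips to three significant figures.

148 kips

Per bolt r_n = 1.2 l_c t F_u ≤ 2.4 d t F_u; upper limit = 2.4 × 1 × 0.5 × 65 = 78 kips.
Edge bolt: l_c = 1.625 − 1.125/2 = 1.062 in → 1.2 × 1.062 × 0.5 × 65 = 41.44 → r_n = 41.44 kips.
Interior bolts: l_c = 3.125 − 1.125 = 2 in → 1.2 × 2 × 0.5 × 65 = 78 → r_n = 78 kips.
R_n = 1 × 41.44 + 2 × 78 = 197.4 kips.
Design strength φR_n = 0.75 × 197.4 = 148 kips.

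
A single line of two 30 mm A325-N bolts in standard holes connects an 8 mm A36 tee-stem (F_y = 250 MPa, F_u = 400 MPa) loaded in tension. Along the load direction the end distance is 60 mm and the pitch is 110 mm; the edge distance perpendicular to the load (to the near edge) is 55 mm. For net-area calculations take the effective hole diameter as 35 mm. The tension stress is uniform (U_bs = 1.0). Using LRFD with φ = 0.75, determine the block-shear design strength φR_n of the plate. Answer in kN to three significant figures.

243 kN

Shear plane L_v = 60 + 1·110 = 170 mm; A_gv = 170 × 8 = 1360 mm².
A_nv = (170 − 1.5·35) × 8 = 940 mm².
A_nt = (55 − 0.5·35) × 8 = 300 mm².
0.6 F_u A_nv = 225.6 kN; 0.6 F_y A_gv = 204 kN → shear yielding governs the shear term.
R_n = 204 + 1.0 × 400 × 300 / 1000 = 324 kN.
Design strength φR_n = 0.75 × 324 = 243 kN.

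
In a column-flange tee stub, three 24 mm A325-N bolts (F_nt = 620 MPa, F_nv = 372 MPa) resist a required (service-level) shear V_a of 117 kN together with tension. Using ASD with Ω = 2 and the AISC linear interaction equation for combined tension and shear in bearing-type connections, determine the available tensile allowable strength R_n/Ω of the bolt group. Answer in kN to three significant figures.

A_b = π·24²/4 = 452.4 mm²; f_rv = 117 × 1000 / (3 × 452.4) = 86.21 MPa.
F'_nt = 1.3 F_nt − (Ω F_nt / F_nv) f_rv = 1.3·620 − (2·620/372)·86.21 = 518.6 MPa, capped at F_nt → F'_nt = 518.6 MPa.
R_n = F'_nt · A_b · n = 518.6 × 452.4 × 3 / 1000 = 703.9 kN.
Allowable strength R_n/Ω = 703.9 / 2 = 352 kN.

352 kN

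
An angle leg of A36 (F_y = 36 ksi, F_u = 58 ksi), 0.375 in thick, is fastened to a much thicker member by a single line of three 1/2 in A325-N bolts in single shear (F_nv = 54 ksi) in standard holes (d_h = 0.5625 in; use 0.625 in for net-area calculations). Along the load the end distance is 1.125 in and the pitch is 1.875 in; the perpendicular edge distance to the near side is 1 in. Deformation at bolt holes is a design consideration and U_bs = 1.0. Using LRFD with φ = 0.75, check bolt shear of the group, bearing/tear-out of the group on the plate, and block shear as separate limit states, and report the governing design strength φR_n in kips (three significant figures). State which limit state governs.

23.9 kips (bolt shear governs)

Bolt shear: A_b = π·0.5²/4 = 0.1963 in²; R_n = 54 × 0.1963 × 3 × 1 = 31.81 kips → 0.75 × 31.81 = 23.9 kips.
Bearing: edge l_c = 0.8438, r_n = 22.02 kips; interior l_c = 1.312, r_n = 26.1 kips; R_n = 22.02 + 2·26.1 = 74.22 kips → 55.7 kips.
Block shear: A_gv = 1.828, A_nv = 1.242, A_nt = 0.2578 in²; R_n = min(0.6F_uA_nv, 0.6F_yA_gv) + U_bs·F_u·A_nt = 54.44 kips → 40.8 kips.
Bolt shear governs: 23.9 kips.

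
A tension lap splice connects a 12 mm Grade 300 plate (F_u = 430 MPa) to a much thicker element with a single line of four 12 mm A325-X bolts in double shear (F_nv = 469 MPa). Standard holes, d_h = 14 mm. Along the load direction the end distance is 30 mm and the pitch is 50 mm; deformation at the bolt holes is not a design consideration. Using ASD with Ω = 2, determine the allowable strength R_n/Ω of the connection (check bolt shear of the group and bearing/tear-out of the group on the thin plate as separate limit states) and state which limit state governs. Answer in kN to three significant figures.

212 kN (bolt shear governs)

Bolt shear: A_b = π·12²/4 = 113.1 mm²; R_n = 469 × 113.1 × 4 × 2 / 1000 = 424.3 kN → 424.3 / 2 = 212 kN.
Bearing (1.5 l_c t F_u ≤ 3.0 d t F_u): upper limit = 3.0·12·12·430 / 1000 = 185.8 kN.
  Edge l_c = 30 − 14/2 = 23 → r_n = 178 kN; interior l_c = 50 − 14 = 36 → r_n = 185.8 kN.
  R_n,bearing = 1·178 + 3·185.8 = 735.3 kN → 735.3 / 2 = 368 kN.
Bolt shear governs: 212 kN.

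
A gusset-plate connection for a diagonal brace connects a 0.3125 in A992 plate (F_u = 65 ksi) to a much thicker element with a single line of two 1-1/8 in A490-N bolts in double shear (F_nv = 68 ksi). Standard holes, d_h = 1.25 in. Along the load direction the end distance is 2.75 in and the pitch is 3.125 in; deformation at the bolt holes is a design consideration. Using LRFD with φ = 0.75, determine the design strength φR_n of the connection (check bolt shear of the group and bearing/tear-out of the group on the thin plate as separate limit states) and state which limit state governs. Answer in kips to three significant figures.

73.1 kips (bearing governs)

Bolt shear: A_b = π·1.125²/4 = 0.994 in²; R_n = 68 × 0.994 × 2 × 2 = 270.4 kips → 0.75 × 270.4 = 203 kips.
Bearing (1.2 l_c t F_u ≤ 2.4 d t F_u): upper limit = 2.4·1.125·0.3125·65 = 54.84 kips.
  Edge l_c = 2.75 − 1.25/2 = 2.125 → r_n = 51.8 kips; interior l_c = 3.125 − 1.25 = 1.875 → r_n = 45.7 kips.
  R_n,bearing = 1·51.8 + 1·45.7 = 97.5 kips → 0.75 × 97.5 = 73.1 kips.
Bearing governs: 73.1 kips.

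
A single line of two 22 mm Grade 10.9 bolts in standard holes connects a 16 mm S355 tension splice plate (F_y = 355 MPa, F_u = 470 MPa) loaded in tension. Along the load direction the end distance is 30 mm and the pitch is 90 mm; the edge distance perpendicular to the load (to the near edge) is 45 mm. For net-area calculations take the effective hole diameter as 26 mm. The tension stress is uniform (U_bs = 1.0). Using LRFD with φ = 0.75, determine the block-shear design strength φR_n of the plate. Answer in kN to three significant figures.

Shear plane L_v = 30 + 1·90 = 120 mm; A_gv = 120 × 16 = 1920 mm².
A_nv = (120 − 1.5·26) × 16 = 1296 mm².
A_nt = (45 − 0.5·26) × 16 = 512 mm².
0.6 F_u A_nv = 365.5 kN; 0.6 F_y A_gv = 409 kN → shear rupture governs the shear term.
R_n = 365.5 + 1.0 × 470 × 512 / 1000 = 606.1 kN.
Design strength φR_n = 0.75 × 606.1 = 455 kN.

455 kN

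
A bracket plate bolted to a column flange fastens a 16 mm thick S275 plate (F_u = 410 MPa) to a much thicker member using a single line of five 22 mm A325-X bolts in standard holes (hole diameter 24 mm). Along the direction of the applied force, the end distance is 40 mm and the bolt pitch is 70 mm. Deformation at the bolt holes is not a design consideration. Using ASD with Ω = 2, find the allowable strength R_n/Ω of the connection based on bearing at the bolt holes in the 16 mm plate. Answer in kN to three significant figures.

1000 kN

Per bolt r_n = 1.5 l_c t F_u ≤ 3.0 d t F_u; upper limit = 3.0 × 22 × 16 × 410 / 1000 = 433 kN.
Edge bolt: l_c = 40 − 24/2 = 28 mm → 1.5 × 28 × 16 × 410 / 1000 = 275.5 → r_n = 275.5 kN.
Interior bolts: l_c = 70 − 24 = 46 mm → 1.5 × 46 × 16 × 410 / 1000 = 452.6 → r_n = 433 kN.
R_n = 1 × 275.5 + 4 × 433 = 2007 kN.
Allowable strength R_n/Ω = 2007 / 2 = 1000 kN.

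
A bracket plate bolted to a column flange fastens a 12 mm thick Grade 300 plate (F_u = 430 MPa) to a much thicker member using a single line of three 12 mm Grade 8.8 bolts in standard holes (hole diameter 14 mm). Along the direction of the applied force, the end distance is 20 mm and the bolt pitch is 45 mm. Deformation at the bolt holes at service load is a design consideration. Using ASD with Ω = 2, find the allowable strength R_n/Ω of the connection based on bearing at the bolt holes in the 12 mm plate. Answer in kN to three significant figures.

189 kN

Per bolt r_n = 1.2 l_c t F_u ≤ 2.4 d t F_u; upper limit = 2.4 × 12 × 12 × 430 / 1000 = 148.6 kN.
Edge bolt: l_c = 20 − 14/2 = 13 mm → 1.2 × 13 × 12 × 430 / 1000 = 80.5 → r_n = 80.5 kN.
Interior bolts: l_c = 45 − 14 = 31 mm → 1.2 × 31 × 12 × 430 / 1000 = 192 → r_n = 148.6 kN.
R_n = 1 × 80.5 + 2 × 148.6 = 377.7 kN.
Allowable strength R_n/Ω = 377.7 / 2 = 189 kN.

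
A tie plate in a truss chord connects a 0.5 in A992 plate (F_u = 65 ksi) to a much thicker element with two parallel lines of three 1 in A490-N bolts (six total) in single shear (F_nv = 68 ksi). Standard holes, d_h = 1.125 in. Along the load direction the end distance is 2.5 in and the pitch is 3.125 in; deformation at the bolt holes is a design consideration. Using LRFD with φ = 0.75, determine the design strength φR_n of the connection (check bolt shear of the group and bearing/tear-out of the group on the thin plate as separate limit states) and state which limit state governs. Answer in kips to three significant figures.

Bolt shear: A_b = π·1²/4 = 0.7854 in²; R_n = 68 × 0.7854 × 6 × 1 = 320.4 kips → 0.75 × 320.4 = 240 kips.
Bearing (1.2 l_c t F_u ≤ 2.4 d t F_u): upper limit = 2.4·1·0.5·65 = 78 kips.
  Edge l_c = 2.5 − 1.125/2 = 1.938 → r_n = 75.56 kips; interior l_c = 3.125 − 1.125 = 2 → r_n = 78 kips.
  R_n,bearing = 2·75.56 + 4·78 = 463.1 kips → 0.75 × 463.1 = 347 kips.
Bolt shear governs: 240 kips.

240 kips (bolt shear governs)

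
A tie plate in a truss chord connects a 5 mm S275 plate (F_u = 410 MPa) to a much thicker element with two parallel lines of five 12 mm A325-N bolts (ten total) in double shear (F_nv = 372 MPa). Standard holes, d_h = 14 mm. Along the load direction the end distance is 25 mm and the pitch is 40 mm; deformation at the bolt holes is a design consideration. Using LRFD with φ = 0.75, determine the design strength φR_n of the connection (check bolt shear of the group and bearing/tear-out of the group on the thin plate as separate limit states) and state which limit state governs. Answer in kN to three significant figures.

Bolt shear: A_b = π·12²/4 = 113.1 mm²; R_n = 372 × 113.1 × 10 × 2 / 1000 = 841.4 kN → 0.75 × 841.4 = 631 kN.
Bearing (1.2 l_c t F_u ≤ 2.4 d t F_u): upper limit = 2.4·12·5·410 / 1000 = 59.04 kN.
  Edge l_c = 25 − 14/2 = 18 → r_n = 44.28 kN; interior l_c = 40 − 14 = 26 → r_n = 59.04 kN.
  R_n,bearing = 2·44.28 + 8·59.04 = 560.9 kN → 0.75 × 560.9 = 421 kN.
Bearing governs: 421 kN.

421 kN (bearing governs)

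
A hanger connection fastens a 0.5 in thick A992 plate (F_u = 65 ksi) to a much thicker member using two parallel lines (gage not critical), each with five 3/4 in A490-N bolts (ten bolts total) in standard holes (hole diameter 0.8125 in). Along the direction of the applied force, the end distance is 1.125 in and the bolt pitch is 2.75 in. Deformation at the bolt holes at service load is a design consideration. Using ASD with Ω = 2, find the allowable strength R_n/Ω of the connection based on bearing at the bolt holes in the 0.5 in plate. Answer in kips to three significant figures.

262 kips

Per bolt r_n = 1.2 l_c t F_u ≤ 2.4 d t F_u; upper limit = 2.4 × 0.75 × 0.5 × 65 = 58.5 kips.
Edge bolt: l_c = 1.125 − 0.8125/2 = 0.7188 in → 1.2 × 0.7188 × 0.5 × 65 = 28.03 → r_n = 28.03 kips.
Interior bolts: l_c = 2.75 − 0.8125 = 1.938 in → 1.2 × 1.938 × 0.5 × 65 = 75.56 → r_n = 58.5 kips.
R_n = 2 × 28.03 + 8 × 58.5 = 524.1 kips.
Allowable strength R_n/Ω = 524.1 / 2 = 262 kips.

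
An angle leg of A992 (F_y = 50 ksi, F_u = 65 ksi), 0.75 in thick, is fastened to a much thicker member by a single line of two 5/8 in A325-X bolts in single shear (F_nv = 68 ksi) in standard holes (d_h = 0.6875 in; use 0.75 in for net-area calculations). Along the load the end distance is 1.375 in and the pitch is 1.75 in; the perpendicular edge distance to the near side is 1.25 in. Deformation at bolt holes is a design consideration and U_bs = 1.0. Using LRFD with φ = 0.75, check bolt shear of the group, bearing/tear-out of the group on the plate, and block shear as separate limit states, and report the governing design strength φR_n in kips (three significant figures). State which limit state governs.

31.3 kips (bolt shear governs)

Bolt shear: A_b = π·0.625²/4 = 0.3068 in²; R_n = 68 × 0.3068 × 2 × 1 = 41.72 kips → 0.75 × 41.72 = 31.3 kips.
Bearing: edge l_c = 1.031, r_n = 60.33 kips; interior l_c = 1.062, r_n = 62.16 kips; R_n = 60.33 + 1·62.16 = 122.5 kips → 91.9 kips.
Block shear: A_gv = 2.344, A_nv = 1.5, A_nt = 0.6562 in²; R_n = min(0.6F_uA_nv, 0.6F_yA_gv) + U_bs·F_u·A_nt = 101.2 kips → 75.9 kips.
Bolt shear governs: 31.3 kips.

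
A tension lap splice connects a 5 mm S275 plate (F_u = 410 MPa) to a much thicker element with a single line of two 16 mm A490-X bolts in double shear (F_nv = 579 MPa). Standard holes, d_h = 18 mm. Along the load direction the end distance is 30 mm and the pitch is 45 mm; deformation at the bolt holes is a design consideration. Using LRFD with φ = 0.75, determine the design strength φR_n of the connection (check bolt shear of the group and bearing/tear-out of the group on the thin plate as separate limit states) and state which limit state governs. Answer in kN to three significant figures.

88.6 kN (bearing governs)

Bolt shear: A_b = π·16²/4 = 201.1 mm²; R_n = 579 × 201.1 × 2 × 2 / 1000 = 465.7 kN → 0.75 × 465.7 = 349 kN.
Bearing (1.2 l_c t F_u ≤ 2.4 d t F_u): upper limit = 2.4·16·5·410 / 1000 = 78.72 kN.
  Edge l_c = 30 − 18/2 = 21 → r_n = 51.66 kN; interior l_c = 45 − 18 = 27 → r_n = 66.42 kN.
  R_n,bearing = 1·51.66 + 1·66.42 = 118.1 kN → 0.75 × 118.1 = 88.6 kN.
Bearing governs: 88.6 kN.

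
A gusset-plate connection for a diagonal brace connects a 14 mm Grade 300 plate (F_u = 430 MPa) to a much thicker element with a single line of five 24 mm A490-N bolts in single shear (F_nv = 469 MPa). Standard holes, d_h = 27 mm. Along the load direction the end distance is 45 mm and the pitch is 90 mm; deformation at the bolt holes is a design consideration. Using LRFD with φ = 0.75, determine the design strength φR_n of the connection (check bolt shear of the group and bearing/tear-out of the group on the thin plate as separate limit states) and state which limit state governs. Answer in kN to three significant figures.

Bolt shear: A_b = π·24²/4 = 452.4 mm²; R_n = 469 × 452.4 × 5 × 1 / 1000 = 1061 kN → 0.75 × 1061 = 796 kN.
Bearing (1.2 l_c t F_u ≤ 2.4 d t F_u): upper limit = 2.4·24·14·430 / 1000 = 346.8 kN.
  Edge l_c = 45 − 27/2 = 31.5 → r_n = 227.6 kN; interior l_c = 90 − 27 = 63 → r_n = 346.8 kN.
  R_n,bearing = 1·227.6 + 4·346.8 = 1615 kN → 0.75 × 1615 = 1210 kN.
Bolt shear governs: 796 kN.

796 kN (bolt shear governs)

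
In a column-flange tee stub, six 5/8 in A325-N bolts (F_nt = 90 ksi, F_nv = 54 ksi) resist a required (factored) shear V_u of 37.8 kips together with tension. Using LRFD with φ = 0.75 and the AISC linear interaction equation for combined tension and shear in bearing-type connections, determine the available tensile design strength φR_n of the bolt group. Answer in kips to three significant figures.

A_b = π·0.625²/4 = 0.3068 in²; f_rv = 37.8 / (6 × 0.3068) = 20.53 ksi.
F'_nt = 1.3 F_nt − (F_nt / φF_nv) f_rv = 1.3·90 − (90/(0.75·54))·20.53 = 71.37 ksi, capped at F_nt → F'_nt = 71.37 ksi.
R_n = F'_nt · A_b · n = 71.37 × 0.3068 × 6 = 131.4 kips.
Design strength φR_n = 0.75 × 131.4 = 98.5 kips.

98.5 kips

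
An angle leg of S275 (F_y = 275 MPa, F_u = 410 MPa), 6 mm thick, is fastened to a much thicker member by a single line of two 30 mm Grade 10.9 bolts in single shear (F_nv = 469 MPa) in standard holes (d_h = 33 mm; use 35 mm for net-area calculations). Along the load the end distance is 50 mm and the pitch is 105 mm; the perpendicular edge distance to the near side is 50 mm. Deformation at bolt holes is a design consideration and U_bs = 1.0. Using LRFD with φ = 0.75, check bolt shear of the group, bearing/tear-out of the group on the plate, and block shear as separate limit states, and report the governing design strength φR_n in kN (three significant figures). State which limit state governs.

173 kN (block shear governs)

Bolt shear: A_b = π·30²/4 = 706.9 mm²; R_n = 469 × 706.9 × 2 × 1 / 1000 = 663 kN → 0.75 × 663 = 497 kN.
Bearing: edge l_c = 33.5, r_n = 98.89 kN; interior l_c = 72, r_n = 177.1 kN; R_n = 98.89 + 1·177.1 = 276 kN → 207 kN.
Block shear: A_gv = 930, A_nv = 615, A_nt = 195 mm²; R_n = min(0.6F_uA_nv, 0.6F_yA_gv) + U_bs·F_u·A_nt = 231.2 kN → 173 kN.
Block shear governs: 173 kN.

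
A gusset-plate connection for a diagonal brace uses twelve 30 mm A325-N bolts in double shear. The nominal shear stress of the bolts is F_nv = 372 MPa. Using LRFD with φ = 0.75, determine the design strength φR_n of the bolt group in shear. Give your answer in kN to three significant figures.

4730 kN

A_b = π × 30² / 4 = 706.9 mm².
R_n = F_nv · A_b · n · n_s = 372 × 706.9 × 12 × 2 / 1000 = 6311 kN.
Design strength φR_n = 0.75 × 6311 = 4730 kN.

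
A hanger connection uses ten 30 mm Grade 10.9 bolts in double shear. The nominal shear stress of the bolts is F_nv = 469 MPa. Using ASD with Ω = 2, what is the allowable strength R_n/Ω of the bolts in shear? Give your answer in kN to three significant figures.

3320 kN

A_b = π × 30² / 4 = 706.9 mm².
R_n = F_nv · A_b · n · n_s = 469 × 706.9 × 10 × 2 / 1000 = 6630 kN.
Allowable strength R_n/Ω = 6630 / 2 = 3320 kN.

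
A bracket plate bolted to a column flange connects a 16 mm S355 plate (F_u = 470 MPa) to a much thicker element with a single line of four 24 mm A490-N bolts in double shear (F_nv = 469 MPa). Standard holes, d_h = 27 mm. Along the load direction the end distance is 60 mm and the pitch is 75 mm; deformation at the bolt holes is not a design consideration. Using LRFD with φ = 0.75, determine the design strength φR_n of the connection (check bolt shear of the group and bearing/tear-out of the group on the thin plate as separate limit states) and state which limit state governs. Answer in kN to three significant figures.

1270 kN (bolt shear governs)

Bolt shear: A_b = π·24²/4 = 452.4 mm²; R_n = 469 × 452.4 × 4 × 2 / 1000 = 1697 kN → 0.75 × 1697 = 1270 kN.
Bearing (1.5 l_c t F_u ≤ 3.0 d t F_u): upper limit = 3.0·24·16·470 / 1000 = 541.4 kN.
  Edge l_c = 60 − 27/2 = 46.5 → r_n = 524.5 kN; interior l_c = 75 − 27 = 48 → r_n = 541.4 kN.
  R_n,bearing = 1·524.5 + 3·541.4 = 2149 kN → 0.75 × 2149 = 1610 kN.
Bolt shear governs: 1270 kN.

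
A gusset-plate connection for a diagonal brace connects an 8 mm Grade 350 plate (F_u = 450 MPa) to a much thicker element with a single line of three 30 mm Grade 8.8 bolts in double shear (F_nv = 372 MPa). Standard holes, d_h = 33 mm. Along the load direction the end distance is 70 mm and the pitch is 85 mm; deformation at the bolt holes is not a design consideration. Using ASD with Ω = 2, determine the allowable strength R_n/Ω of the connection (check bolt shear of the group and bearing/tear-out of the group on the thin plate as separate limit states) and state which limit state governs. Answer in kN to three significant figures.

425 kN (bearing governs)

Bolt shear: A_b = π·30²/4 = 706.9 mm²; R_n = 372 × 706.9 × 3 × 2 / 1000 = 1578 kN → 1578 / 2 = 789 kN.
Bearing (1.5 l_c t F_u ≤ 3.0 d t F_u): upper limit = 3.0·30·8·450 / 1000 = 324 kN.
  Edge l_c = 70 − 33/2 = 53.5 → r_n = 288.9 kN; interior l_c = 85 − 33 = 52 → r_n = 280.8 kN.
  R_n,bearing = 1·288.9 + 2·280.8 = 850.5 kN → 850.5 / 2 = 425 kN.
Bearing governs: 425 kN.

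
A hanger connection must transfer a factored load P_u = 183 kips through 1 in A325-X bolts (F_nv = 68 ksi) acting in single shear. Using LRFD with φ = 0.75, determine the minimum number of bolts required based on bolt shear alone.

5 bolts

A_b = π·1²/4 = 0.7854 in².
Per-bolt design strength φR_n = 0.75 × 68 × 0.7854 × 1 = 40.06 kips.
n ≥ 183 / 40.06 = 4.569 → use 5 bolts.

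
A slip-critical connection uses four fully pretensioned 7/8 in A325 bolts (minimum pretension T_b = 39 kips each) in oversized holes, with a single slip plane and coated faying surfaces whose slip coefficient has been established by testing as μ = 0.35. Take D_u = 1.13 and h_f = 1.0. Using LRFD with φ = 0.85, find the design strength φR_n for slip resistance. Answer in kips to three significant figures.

R_n = μ · D_u · h_f · T_b · n_s · n_b = 0.35 × 1.13 × 1.0 × 39 × 1 × 4 = 61.7 kips.
Design strength φR_n = 0.85 × 61.7 = 52.4 kips.

52.4 kips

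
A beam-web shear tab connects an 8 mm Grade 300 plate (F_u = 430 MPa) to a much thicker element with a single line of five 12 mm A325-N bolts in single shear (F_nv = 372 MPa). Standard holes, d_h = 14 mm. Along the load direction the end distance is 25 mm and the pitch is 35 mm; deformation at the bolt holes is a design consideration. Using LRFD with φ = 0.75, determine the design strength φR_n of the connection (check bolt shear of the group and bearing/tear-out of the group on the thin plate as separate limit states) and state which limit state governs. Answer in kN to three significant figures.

158 kN (bolt shear governs)

Bolt shear: A_b = π·12²/4 = 113.1 mm²; R_n = 372 × 113.1 × 5 × 1 / 1000 = 210.4 kN → 0.75 × 210.4 = 158 kN.
Bearing (1.2 l_c t F_u ≤ 2.4 d t F_u): upper limit = 2.4·12·8·430 / 1000 = 99.07 kN.
  Edge l_c = 25 − 14/2 = 18 → r_n = 74.3 kN; interior l_c = 35 − 14 = 21 → r_n = 86.69 kN.
  R_n,bearing = 1·74.3 + 4·86.69 = 421.1 kN → 0.75 × 421.1 = 316 kN.
Bolt shear governs: 158 kN.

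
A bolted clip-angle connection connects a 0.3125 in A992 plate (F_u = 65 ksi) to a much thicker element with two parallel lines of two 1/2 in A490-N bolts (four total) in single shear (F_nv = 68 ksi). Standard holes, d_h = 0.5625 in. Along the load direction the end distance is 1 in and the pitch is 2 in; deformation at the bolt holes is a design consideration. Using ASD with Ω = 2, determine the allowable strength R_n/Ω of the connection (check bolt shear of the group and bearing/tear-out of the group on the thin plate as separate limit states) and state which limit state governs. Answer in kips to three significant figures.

Bolt shear: A_b = π·0.5²/4 = 0.1963 in²; R_n = 68 × 0.1963 × 4 × 1 = 53.41 kips → 53.41 / 2 = 26.7 kips.
Bearing (1.2 l_c t F_u ≤ 2.4 d t F_u): upper limit = 2.4·0.5·0.3125·65 = 24.38 kips.
  Edge l_c = 1 − 0.5625/2 = 0.7188 → r_n = 17.52 kips; interior l_c = 2 − 0.5625 = 1.438 → r_n = 24.38 kips.
  R_n,bearing = 2·17.52 + 2·24.38 = 83.79 kips → 83.79 / 2 = 41.9 kips.
Bolt shear governs: 26.7 kips.

26.7 kips (bolt shear governs)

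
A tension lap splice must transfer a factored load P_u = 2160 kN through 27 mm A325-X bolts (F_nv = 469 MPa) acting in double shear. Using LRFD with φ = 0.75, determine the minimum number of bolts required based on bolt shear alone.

A_b = π·27²/4 = 572.6 mm².
Per-bolt design strength φR_n = 0.75 × 469 × 572.6 × 2 / 1000 = 402.8 kN.
n ≥ 2160 / 402.8 = 5.363 → use 6 bolts.

6 bolts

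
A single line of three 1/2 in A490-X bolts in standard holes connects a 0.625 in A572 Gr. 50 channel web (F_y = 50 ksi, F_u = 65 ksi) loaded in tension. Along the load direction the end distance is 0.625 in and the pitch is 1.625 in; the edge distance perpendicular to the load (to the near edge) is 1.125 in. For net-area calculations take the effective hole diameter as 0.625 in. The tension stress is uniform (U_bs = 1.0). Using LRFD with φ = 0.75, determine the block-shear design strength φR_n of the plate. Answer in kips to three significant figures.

Shear plane L_v = 0.625 + 2·1.625 = 3.875 in; A_gv = 3.875 × 0.625 = 2.422 in².
A_nv = (3.875 − 2.5·0.625) × 0.625 = 1.445 in².
A_nt = (1.125 − 0.5·0.625) × 0.625 = 0.5078 in².
0.6 F_u A_nv = 56.37 kips; 0.6 F_y A_gv = 72.66 kips → shear rupture governs the shear term.
R_n = 56.37 + 1.0 × 65 × 0.5078 = 89.38 kips.
Design strength φR_n = 0.75 × 89.38 = 67 kips.

67 kips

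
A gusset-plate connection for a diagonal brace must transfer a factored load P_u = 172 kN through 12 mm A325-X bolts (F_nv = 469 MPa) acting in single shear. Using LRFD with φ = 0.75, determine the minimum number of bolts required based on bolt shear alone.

A_b = π·12²/4 = 113.1 mm².
Per-bolt design strength φR_n = 0.75 × 469 × 113.1 × 1 / 1000 = 39.78 kN.
n ≥ 172 / 39.78 = 4.324 → use 5 bolts.

5 bolts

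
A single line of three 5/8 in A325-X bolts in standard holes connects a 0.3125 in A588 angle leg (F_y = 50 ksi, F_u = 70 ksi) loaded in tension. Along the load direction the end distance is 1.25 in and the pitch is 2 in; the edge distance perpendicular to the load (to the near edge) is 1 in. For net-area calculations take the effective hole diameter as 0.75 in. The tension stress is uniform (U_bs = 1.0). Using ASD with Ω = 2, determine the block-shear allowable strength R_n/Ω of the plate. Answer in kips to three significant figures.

Shear plane L_v = 1.25 + 2·2 = 5.25 in; A_gv = 5.25 × 0.3125 = 1.641 in².
A_nv = (5.25 − 2.5·0.75) × 0.3125 = 1.055 in².
A_nt = (1 − 0.5·0.75) × 0.3125 = 0.1953 in².
0.6 F_u A_nv = 44.3 kips; 0.6 F_y A_gv = 49.22 kips → shear rupture governs the shear term.
R_n = 44.3 + 1.0 × 70 × 0.1953 = 57.97 kips.
Allowable strength R_n/Ω = 57.97 / 2 = 29 kips.

29 kips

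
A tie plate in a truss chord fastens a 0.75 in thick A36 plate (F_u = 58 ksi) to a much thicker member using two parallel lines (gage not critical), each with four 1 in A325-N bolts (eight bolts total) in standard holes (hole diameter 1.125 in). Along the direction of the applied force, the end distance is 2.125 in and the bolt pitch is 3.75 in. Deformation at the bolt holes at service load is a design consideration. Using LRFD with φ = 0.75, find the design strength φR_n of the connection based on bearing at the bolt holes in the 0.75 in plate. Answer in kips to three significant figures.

592 kips

Per bolt r_n = 1.2 l_c t F_u ≤ 2.4 d t F_u; upper limit = 2.4 × 1 × 0.75 × 58 = 104.4 kips.
Edge bolt: l_c = 2.125 − 1.125/2 = 1.562 in → 1.2 × 1.562 × 0.75 × 58 = 81.56 → r_n = 81.56 kips.
Interior bolts: l_c = 3.75 − 1.125 = 2.625 in → 1.2 × 2.625 × 0.75 × 58 = 137 → r_n = 104.4 kips.
R_n = 2 × 81.56 + 6 × 104.4 = 789.5 kips.
Design strength φR_n = 0.75 × 789.5 = 592 kips.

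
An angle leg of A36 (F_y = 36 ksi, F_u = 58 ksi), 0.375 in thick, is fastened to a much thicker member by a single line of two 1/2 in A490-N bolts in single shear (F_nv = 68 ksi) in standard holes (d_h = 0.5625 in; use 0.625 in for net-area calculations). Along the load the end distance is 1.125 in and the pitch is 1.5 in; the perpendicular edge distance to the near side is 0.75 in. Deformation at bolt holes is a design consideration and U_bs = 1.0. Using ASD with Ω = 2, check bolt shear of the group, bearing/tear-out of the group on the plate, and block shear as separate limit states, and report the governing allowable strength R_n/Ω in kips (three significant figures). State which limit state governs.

Bolt shear: A_b = π·0.5²/4 = 0.1963 in²; R_n = 68 × 0.1963 × 2 × 1 = 26.7 kips → 26.7 / 2 = 13.4 kips.
Bearing: edge l_c = 0.8438, r_n = 22.02 kips; interior l_c = 0.9375, r_n = 24.47 kips; R_n = 22.02 + 1·24.47 = 46.49 kips → 23.2 kips.
Block shear: A_gv = 0.9844, A_nv = 0.6328, A_nt = 0.1641 in²; R_n = min(0.6F_uA_nv, 0.6F_yA_gv) + U_bs·F_u·A_nt = 30.78 kips → 15.4 kips.
Bolt shear governs: 13.4 kips.

13.4 kips (bolt shear governs)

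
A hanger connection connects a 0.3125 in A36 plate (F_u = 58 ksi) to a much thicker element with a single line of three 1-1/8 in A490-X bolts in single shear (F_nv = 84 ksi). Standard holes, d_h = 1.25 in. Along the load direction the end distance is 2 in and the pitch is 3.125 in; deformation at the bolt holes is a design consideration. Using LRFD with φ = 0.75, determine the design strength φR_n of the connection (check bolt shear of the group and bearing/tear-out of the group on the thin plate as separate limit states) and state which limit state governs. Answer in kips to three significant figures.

Bolt shear: A_b = π·1.125²/4 = 0.994 in²; R_n = 84 × 0.994 × 3 × 1 = 250.5 kips → 0.75 × 250.5 = 188 kips.
Bearing (1.2 l_c t F_u ≤ 2.4 d t F_u): upper limit = 2.4·1.125·0.3125·58 = 48.94 kips.
  Edge l_c = 2 − 1.25/2 = 1.375 → r_n = 29.91 kips; interior l_c = 3.125 − 1.25 = 1.875 → r_n = 40.78 kips.
  R_n,bearing = 1·29.91 + 2·40.78 = 111.5 kips → 0.75 × 111.5 = 83.6 kips.
Bearing governs: 83.6 kips.

83.6 kips (bearing governs)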